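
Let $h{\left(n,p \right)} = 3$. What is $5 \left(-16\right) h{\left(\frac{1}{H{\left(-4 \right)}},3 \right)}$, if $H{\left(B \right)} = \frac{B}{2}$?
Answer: $-240$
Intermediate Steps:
$H{\left(B \right)} = \frac{B}{2}$ ($H{\left(B \right)} = B \frac{1}{2} = \frac{B}{2}$)
$5 \left(-16\right) h{\left(\frac{1}{H{\left(-4 \right)}},3 \right)} = 5 \left(-16\right) 3 = \left(-80\right) 3 = -240$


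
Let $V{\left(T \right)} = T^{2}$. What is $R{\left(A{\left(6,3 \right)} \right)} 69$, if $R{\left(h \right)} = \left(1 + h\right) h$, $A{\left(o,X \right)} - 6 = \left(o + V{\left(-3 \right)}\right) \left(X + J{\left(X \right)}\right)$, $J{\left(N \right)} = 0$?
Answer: $182988$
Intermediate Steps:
$A{\left(o,X \right)} = 6 + X \left(9 + o\right)$ ($A{\left(o,X \right)} = 6 + \left(o + \left(-3\right)^{2}\right) \left(X + 0\right) = 6 + \left(o + 9\right) X = 6 + \left(9 + o\right) X = 6 + X \left(9 + o\right)$)
$R{\left(h \right)} = h \left(1 + h\right)$
$R{\left(A{\left(6,3 \right)} \right)} 69 = \left(6 + 9 \cdot 3 + 3 \cdot 6\right) \left(1 + \left(6 + 9 \cdot 3 + 3 \cdot 6\right)\right) 69 = \left(6 + 27 + 18\right) \left(1 + \left(6 + 27 + 18\right)\right) 69 = 51 \left(1 + 51\right) 69 = 51 \cdot 52 \cdot 69 = 2652 \cdot 69 = 182988$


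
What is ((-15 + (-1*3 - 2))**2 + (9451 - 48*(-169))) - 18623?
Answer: -660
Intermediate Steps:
((-15 + (-1*3 - 2))**2 + (9451 - 48*(-169))) - 18623 = ((-15 + (-3 - 2))**2 + (9451 - 1*(-8112))) - 18623 = ((-15 - 5)**2 + (9451 + 8112)) - 18623 = ((-20)**2 + 17563) - 18623 = (400 + 17563) - 18623 = 17963 - 18623 = -660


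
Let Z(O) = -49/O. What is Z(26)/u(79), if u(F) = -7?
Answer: 7/26 ≈ 0.26923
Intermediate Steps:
Z(26)/u(79) = -49/26/(-7) = -49*1/26*(-⅐) = -49/26*(-⅐) = 7/26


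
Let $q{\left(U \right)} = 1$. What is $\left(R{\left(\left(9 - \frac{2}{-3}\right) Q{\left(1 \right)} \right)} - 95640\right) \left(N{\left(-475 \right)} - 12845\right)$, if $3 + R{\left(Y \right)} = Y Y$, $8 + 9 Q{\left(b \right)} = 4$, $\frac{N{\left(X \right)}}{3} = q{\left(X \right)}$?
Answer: $\frac{895219557022}{729} \approx 1.228 \cdot 10^{9}$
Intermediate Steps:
$N{\left(X \right)} = 3$ ($N{\left(X \right)} = 3 \cdot 1 = 3$)
$Q{\left(b \right)} = - \frac{4}{9}$ ($Q{\left(b \right)} = - \frac{8}{9} + \frac{1}{9} \cdot 4 = - \frac{8}{9} + \frac{4}{9} = - \frac{4}{9}$)
$R{\left(Y \right)} = -3 + Y^{2}$ ($R{\left(Y \right)} = -3 + Y Y = -3 + Y^{2}$)
$\left(R{\left(\left(9 - \frac{2}{-3}\right) Q{\left(1 \right)} \right)} - 95640\right) \left(N{\left(-475 \right)} - 12845\right) = \left(\left(-3 + \left(\left(9 - \frac{2}{-3}\right) \left(- \frac{4}{9}\right)\right)^{2}\right) - 95640\right) \left(3 - 12845\right) = \left(\left(-3 + \left(\left(9 - - \frac{2}{3}\right) \left(- \frac{4}{9}\right)\right)^{2}\right) - 95640\right) \left(-12842\right) = \left(\left(-3 + \left(\left(9 + \frac{2}{3}\right) \left(- \frac{4}{9}\right)\right)^{2}\right) - 95640\right) \left(-12842\right) = \left(\left(-3 + \left(\frac{29}{3} \left(- \frac{4}{9}\right)\right)^{2}\right) - 95640\right) \left(-12842\right) = \left(\left(-3 + \left(- \frac{116}{27}\right)^{2}\right) - 95640\right) \left(-12842\right) = \left(\left(-3 + \frac{13456}{729}\right) - 95640\right) \left(-12842\right) = \left(\frac{11269}{729} - 95640\right) \left(-12842\right) = \left(- \frac{69710291}{729}\right) \left(-12842\right) = \frac{895219557022}{729}$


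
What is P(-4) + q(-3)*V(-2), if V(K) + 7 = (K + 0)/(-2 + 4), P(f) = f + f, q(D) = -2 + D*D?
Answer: -64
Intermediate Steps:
q(D) = -2 + D²
P(f) = 2*f
V(K) = -7 + K/2 (V(K) = -7 + (K + 0)/(-2 + 4) = -7 + K/2)
P(-4) + q(-3)*V(-2) = 2*(-4) + (-2 + (-3)²)*(-7 + (½)*(-2)) = -8 + (-2 + 9)*(-7 - 1) = -8 + 7*(-8) = -8 - 56 = -64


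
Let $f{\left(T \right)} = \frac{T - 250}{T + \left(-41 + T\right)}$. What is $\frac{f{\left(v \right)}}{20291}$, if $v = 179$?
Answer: $- \frac{71}{6432247} \approx -1.1038 \cdot 10^{-5}$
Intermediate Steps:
$f{\left(T \right)} = \frac{-250 + T}{-41 + 2 T}$
$\frac{f{\left(v \right)}}{20291} = \frac{\frac{1}{-41 + 2 \cdot 179} \left(-250 + 179\right)}{20291} = \frac{1}{-41 + 358} \left(-71\right) \frac{1}{20291} = \frac{1}{317} \left(-71\right) \frac{1}{20291} = \left(- \frac{71}{317}\right) \frac{1}{20291} = - \frac{71}{6432247}$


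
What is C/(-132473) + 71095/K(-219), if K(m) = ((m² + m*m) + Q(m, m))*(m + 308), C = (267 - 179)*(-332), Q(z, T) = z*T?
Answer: 34867836157/154217684241 ≈ 0.22609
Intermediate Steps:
Q(z, T) = T*z
C = -29216 (C = 88*(-332) = -29216)
K(m) = 3*m²*(308 + m) (K(m) = ((m² + m*m) + m*m)*(m + 308) = ((m² + m²) + m²)*(308 + m) = (2*m² + m²)*(308 + m) = (3*m²)*(308 + m) = 3*m²*(308 + m))
C/(-132473) + 71095/K(-219) = -29216/(-132473) + 71095/((3*(-219)²*(308 - 219))) = -29216*(-1/132473) + 71095/((3*47961*89)) = 2656/12043 + 71095/12805587 = 34867836157/154217684241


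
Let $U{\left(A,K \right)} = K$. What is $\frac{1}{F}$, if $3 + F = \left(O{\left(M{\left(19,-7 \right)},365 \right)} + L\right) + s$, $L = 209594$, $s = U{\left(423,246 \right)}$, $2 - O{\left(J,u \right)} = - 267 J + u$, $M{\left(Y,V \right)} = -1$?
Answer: $\frac{1}{209207} \approx 4.78 \cdot 10^{-6}$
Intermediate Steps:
$O{\left(J,u \right)} = 2 - u + 267 J$ ($O{\left(J,u \right)} = 2 - \left(- 267 J + u\right) = 2 - \left(u - 267 J\right) = 2 + \left(- u + 267 J\right) = 2 - u + 267 J$)
$s = 246$
$F = 209207$ ($F = -3 + \left(\left(\left(2 - 365 + 267 \left(-1\right)\right) + 209594\right) + 246\right) = -3 + \left(\left(\left(2 - 365 - 267\right) + 209594\right) + 246\right) = -3 + \left(\left(-630 + 209594\right) + 246\right) = -3 + \left(208964 + 246\right) = -3 + 209210 = 209207$)
$\frac{1}{F} = \frac{1}{209207}$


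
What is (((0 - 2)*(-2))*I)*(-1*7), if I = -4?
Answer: 112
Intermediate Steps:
(((0 - 2)*(-2))*I)*(-1*7) = (((0 - 2)*(-2))*(-4))*(-1*7) = (-2*(-2)*(-4))*(-7) = (4*(-4))*(-7) = -16*(-7) = 112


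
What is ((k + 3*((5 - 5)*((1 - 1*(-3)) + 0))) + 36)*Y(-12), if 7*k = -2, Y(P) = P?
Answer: -3000/7 ≈ -428.57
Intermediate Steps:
k = -2/7 (k = (⅐)*(-2) = -2/7 ≈ -0.28571)
((k + 3*((5 - 5)*((1 - 1*(-3)) + 0))) + 36)*Y(-12) = ((-2/7 + 3*((5 - 5)*((1 - 1*(-3)) + 0))) + 36)*(-12) = ((-2/7 + 3*(0*((1 + 3) + 0))) + 36)*(-12) = ((-2/7 + 3*(0*(4 + 0))) + 36)*(-12) = ((-2/7 + 3*(0*4)) + 36)*(-12) = ((-2/7 + 3*0) + 36)*(-12) = ((-2/7 + 0) + 36)*(-12) = (-2/7 + 36)*(-12) = (250/7)*(-12) = -3000/7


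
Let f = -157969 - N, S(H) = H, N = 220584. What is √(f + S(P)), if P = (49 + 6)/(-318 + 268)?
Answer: I*√37855410/10 ≈ 615.27*I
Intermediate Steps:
P = -11/10 (P = 55/(-50) = 55*(-1/50) = -11/10 ≈ -1.1000)
f = -378553 (f = -157969 - 1*220584 = -157969 - 220584 = -378553)
√(f + S(P)) = √(-378553 - 11/10) = √(-3785541/10) = I*√37855410/10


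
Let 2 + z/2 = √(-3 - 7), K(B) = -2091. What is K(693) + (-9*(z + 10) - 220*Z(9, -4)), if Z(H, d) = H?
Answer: -4125 - 18*I*√10 ≈ -4125.0 - 56.921*I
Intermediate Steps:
z = -4 + 2*I*√10 (z = -4 + 2*√(-3 - 7) = -4 + 2*√(-10) = -4 + 2*(I*√10) = -4 + 2*I*√10 ≈ -4.0 + 6.3246*I)
K(693) + (-9*(z + 10) - 220*Z(9, -4)) = -2091 + (-9*((-4 + 2*I*√10) + 10) - 220*9) = -2091 + (-9*(6 + 2*I*√10) - 1980) = -2091 + ((-54 - 18*I*√10) - 1980) = -2091 + (-2034 - 18*I*√10) = -4125 - 18*I*√10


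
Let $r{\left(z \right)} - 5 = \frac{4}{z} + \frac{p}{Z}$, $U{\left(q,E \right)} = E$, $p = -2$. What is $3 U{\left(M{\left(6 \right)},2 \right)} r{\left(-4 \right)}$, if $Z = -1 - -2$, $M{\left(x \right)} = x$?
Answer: $12$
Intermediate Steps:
$Z = 1$ ($Z = -1 + 2 = 1$)
$r{\left(z \right)} = 3 + \frac{4}{z}$ ($r{\left(z \right)} = 5 + \left(\frac{4}{z} - \frac{2}{1}\right) = 5 + \left(\frac{4}{z} - 2\right) = 5 - \left(2 - \frac{4}{z}\right) = 3 + \frac{4}{z}$)
$3 U{\left(M{\left(6 \right)},2 \right)} r{\left(-4 \right)} = 3 \cdot 2 \left(3 + \frac{4}{-4}\right) = 6 \left(3 + 4 \left(- \frac{1}{4}\right)\right) = 6 \left(3 - 1\right) = 6 \cdot 2 = 12$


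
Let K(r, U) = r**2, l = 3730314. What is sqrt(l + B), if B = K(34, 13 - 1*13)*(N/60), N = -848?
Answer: sqrt(835644570)/15 ≈ 1927.2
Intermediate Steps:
B = -245072/15 (B = 34**2*(-848/60) = 1156*(-848*1/60) = 1156*(-212/15) = -245072/15 ≈ -16338.)
sqrt(l + B) = sqrt(3730314 - 245072/15) = sqrt(55709638/15) = sqrt(835644570)/15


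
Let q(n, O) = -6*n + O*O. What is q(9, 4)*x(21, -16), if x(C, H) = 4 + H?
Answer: 456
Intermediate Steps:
q(n, O) = O**2 - 6*n (q(n, O) = -6*n + O**2 = O**2 - 6*n)
q(9, 4)*x(21, -16) = (4**2 - 6*9)*(4 - 16) = (16 - 54)*(-12) = -38*(-12) = 456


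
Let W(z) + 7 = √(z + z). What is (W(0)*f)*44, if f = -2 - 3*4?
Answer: 4312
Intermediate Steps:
f = -14 (f = -2 - 12 = -14)
W(z) = -7 + √2*√z (W(z) = -7 + √(z + z) = -7 + √(2*z) = -7 + √2*√z)
(W(0)*f)*44 = ((-7 + √2*√0)*(-14))*44 = ((-7 + √2*0)*(-14))*44 = ((-7 + 0)*(-14))*44 = -7*(-14)*44 = 98*44 = 4312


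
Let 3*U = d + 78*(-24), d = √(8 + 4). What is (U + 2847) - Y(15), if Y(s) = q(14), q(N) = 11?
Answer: 2212 + 2*√3/3 ≈ 2213.2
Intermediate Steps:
Y(s) = 11
d = 2*√3 (d = √12 = 2*√3 ≈ 3.4641)
U = -624 + 2*√3/3 (U = (2*√3 + 78*(-24))/3 = (2*√3 - 1872)/3 = (-1872 + 2*√3)/3 = -624 + 2*√3/3 ≈ -622.85)
(U + 2847) - Y(15) = ((-624 + 2*√3/3) + 2847) - 1*11 = (2223 + 2*√3/3) - 11 = 2212 + 2*√3/3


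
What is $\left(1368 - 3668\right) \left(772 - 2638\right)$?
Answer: $4291800$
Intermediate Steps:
$\left(1368 - 3668\right) \left(772 - 2638\right) = - 2300 \left(772 - 2638\right) = \left(-2300\right) \left(-1866\right) = 4291800$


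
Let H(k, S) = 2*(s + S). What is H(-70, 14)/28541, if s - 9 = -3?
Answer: 40/28541 ≈ 0.0014015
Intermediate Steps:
s = 6 (s = 9 - 3 = 6)
H(k, S) = 12 + 2*S (H(k, S) = 2*(6 + S) = 12 + 2*S)
H(-70, 14)/28541 = (12 + 2*14)/28541 = (12 + 28)*(1/28541) = 40*(1/28541) = 40/28541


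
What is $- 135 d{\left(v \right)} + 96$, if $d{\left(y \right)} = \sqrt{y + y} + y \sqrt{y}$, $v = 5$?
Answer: $96 - 675 \sqrt{5} - 135 \sqrt{10} \approx -1840.3$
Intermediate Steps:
$d{\left(y \right)} = y^{\frac{3}{2}} + \sqrt{2} \sqrt{y}$ ($d{\left(y \right)} = \sqrt{2 y} + y^{\frac{3}{2}} = \sqrt{2} \sqrt{y} + y^{\frac{3}{2}} = y^{\frac{3}{2}} + \sqrt{2} \sqrt{y}$)
$- 135 d{\left(v \right)} + 96 = - 135 \sqrt{5} \left(5 + \sqrt{2}\right) + 96 = 96 - 135 \sqrt{5} \left(5 + \sqrt{2}\right)$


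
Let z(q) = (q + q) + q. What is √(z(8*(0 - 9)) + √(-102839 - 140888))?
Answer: √(-216 + I*√243727) ≈ 12.706 + 19.428*I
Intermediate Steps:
z(q) = 3*q (z(q) = 2*q + q = 3*q)
√(z(8*(0 - 9)) + √(-102839 - 140888)) = √(3*(8*(0 - 9)) + √(-102839 - 140888)) = √(3*(8*(-9)) + √(-243727)) = √(3*(-72) + I*√243727) = √(-216 + I*√243727)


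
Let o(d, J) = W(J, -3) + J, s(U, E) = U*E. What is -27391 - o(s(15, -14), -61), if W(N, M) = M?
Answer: -27327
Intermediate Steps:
s(U, E) = E*U
o(d, J) = -3 + J
-27391 - o(s(15, -14), -61) = -27391 - (-3 - 61) = -27391 - 1*(-64) = -27391 + 64 = -27327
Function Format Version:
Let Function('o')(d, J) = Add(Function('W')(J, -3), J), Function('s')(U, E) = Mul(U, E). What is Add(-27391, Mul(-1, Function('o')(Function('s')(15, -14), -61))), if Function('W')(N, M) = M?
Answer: -27327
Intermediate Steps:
Function('s')(U, E) = Mul(E, U)
Function('o')(d, J) = Add(-3, J)
Add(-27391, Mul(-1, Function('o')(Function('s')(15, -14), -61))) = Add(-27391, Mul(-1, Add(-3, -61))) = Add(-27391, Mul(-1, -64)) = Add(-27391, 64) = -27327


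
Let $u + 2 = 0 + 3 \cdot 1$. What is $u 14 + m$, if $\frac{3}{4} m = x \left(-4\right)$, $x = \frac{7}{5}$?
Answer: $\frac{98}{15} \approx 6.5333$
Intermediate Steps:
$x = \frac{7}{5}$ ($x = 7 \cdot \frac{1}{5} = \frac{7}{5} \approx 1.4$)
$m = - \frac{112}{15}$ ($m = \frac{4 \cdot \frac{7}{5} \left(-4\right)}{3} = \frac{4}{3} \left(- \frac{28}{5}\right) = - \frac{112}{15} \approx -7.4667$)
$u = 1$ ($u = -2 + \left(0 + 3 \cdot 1\right) = -2 + \left(0 + 3\right) = -2 + 3 = 1$)
$u 14 + m = 1 \cdot 14 - \frac{112}{15} = 14 - \frac{112}{15} = \frac{98}{15}$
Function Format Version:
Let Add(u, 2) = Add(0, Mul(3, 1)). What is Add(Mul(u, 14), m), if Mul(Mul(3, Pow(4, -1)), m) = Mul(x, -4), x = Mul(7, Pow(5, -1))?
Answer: Rational(98, 15) ≈ 6.5333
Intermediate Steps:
x = Rational(7, 5) (x = Mul(7, Rational(1, 5)) = Rational(7, 5) ≈ 1.4000)
m = Rational(-112, 15) (m = Mul(Rational(4, 3), Mul(Rational(7, 5), -4)) = Mul(Rational(4, 3), Rational(-28, 5)) = Rational(-112, 15) ≈ -7.4667)
u = 1 (u = Add(-2, Add(0, Mul(3, 1))) = Add(-2, Add(0, 3)) = Add(-2, 3) = 1)
Add(Mul(u, 14), m) = Add(Mul(1, 14), Rational(-112, 15)) = Add(14, Rational(-112, 15)) = Rational(98, 15)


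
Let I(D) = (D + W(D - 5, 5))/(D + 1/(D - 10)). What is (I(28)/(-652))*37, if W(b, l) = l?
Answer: -10989/164630 ≈ -0.066750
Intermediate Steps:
I(D) = (5 + D)/(D + 1/(-10 + D)) (I(D) = (D + 5)/(D + 1/(D - 10)) = (5 + D)/(D + 1/(-10 + D)))
(I(28)/(-652))*37 = (((-50 + 28² - 5*28)/(1 + 28² - 10*28))/(-652))*37 = (((-50 + 784 - 140)/(1 + 784 - 280))*(-1/652))*37 = ((594/505)*(-1/652))*37 = -297/164630*37 = -10989/164630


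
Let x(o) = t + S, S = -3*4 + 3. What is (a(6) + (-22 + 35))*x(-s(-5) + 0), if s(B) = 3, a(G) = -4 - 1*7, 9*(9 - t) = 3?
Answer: -⅔ ≈ -0.66667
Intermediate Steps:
t = 26/3 (t = 9 - ⅑*3 = 9 - ⅓ = 26/3 ≈ 8.6667)
a(G) = -11 (a(G) = -4 - 7 = -11)
S = -9 (S = -12 + 3 = -9)
x(o) = -⅓ (x(o) = 26/3 - 9 = -⅓)
(a(6) + (-22 + 35))*x(-s(-5) + 0) = (-11 + (-22 + 35))*(-⅓) = (-11 + 13)*(-⅓) = 2*(-⅓) = -⅔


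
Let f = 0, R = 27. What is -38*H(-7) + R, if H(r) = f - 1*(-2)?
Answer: -49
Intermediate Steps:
H(r) = 2 (H(r) = 0 - 1*(-2) = 0 + 2 = 2)
-38*H(-7) + R = -38*2 + 27 = -76 + 27 = -49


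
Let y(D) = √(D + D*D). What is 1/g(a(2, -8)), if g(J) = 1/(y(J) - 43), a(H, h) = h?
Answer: -43 + 2*√14 ≈ -35.517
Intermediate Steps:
y(D) = √(D + D²)
g(J) = 1/(-43 + √(J*(1 + J))) (g(J) = 1/(√(J*(1 + J)) - 43) = 1/(-43 + √(J*(1 + J))))
1/g(a(2, -8)) = 1/(1/(-43 + √(-8*(1 - 8)))) = 1/(1/(-43 + √(-8*(-7)))) = 1/(1/(-43 + √56)) = 1/(1/(-43 + 2*√14)) = -43 + 2*√14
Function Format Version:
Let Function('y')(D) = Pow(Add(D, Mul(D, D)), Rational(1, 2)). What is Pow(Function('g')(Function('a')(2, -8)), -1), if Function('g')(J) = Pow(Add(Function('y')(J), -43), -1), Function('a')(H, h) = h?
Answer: Add(-43, Mul(2, Pow(14, Rational(1, 2)))) ≈ -35.517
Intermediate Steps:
Function('y')(D) = Pow(Add(D, Pow(D, 2)), Rational(1, 2))
Function('g')(J) = Pow(Add(-43, Pow(Mul(J, Add(1, J)), Rational(1, 2))), -1) (Function('g')(J) = Pow(Add(Pow(Mul(J, Add(1, J)), Rational(1, 2)), -43), -1) = Pow(Add(-43, Pow(Mul(J, Add(1, J)), Rational(1, 2))), -1))
Pow(Function('g')(Function('a')(2, -8)), -1) = Pow(Pow(Add(-43, Pow(Mul(-8, Add(1, -8)), Rational(1, 2))), -1), -1) = Pow(Pow(Add(-43, Pow(Mul(-8, -7), Rational(1, 2))), -1), -1) = Pow(Pow(Add(-43, Pow(56, Rational(1, 2))), -1), -1) = Pow(Pow(Add(-43, Mul(2, Pow(14, Rational(1, 2)))), -1), -1) = Add(-43, Mul(2, Pow(14, Rational(1, 2))))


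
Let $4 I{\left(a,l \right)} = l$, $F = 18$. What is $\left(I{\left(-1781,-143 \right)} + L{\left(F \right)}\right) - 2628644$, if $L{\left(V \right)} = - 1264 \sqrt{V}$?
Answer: $- \frac{10514719}{4} - 3792 \sqrt{2} \approx -2.634 \cdot 10^{6}$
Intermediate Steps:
$I{\left(a,l \right)} = \frac{l}{4}$
$\left(I{\left(-1781,-143 \right)} + L{\left(F \right)}\right) - 2628644 = \left(\frac{1}{4} \left(-143\right) - 1264 \sqrt{18}\right) - 2628644 = \left(- \frac{143}{4} - 1264 \cdot 3 \sqrt{2}\right) - 2628644 = \left(- \frac{143}{4} - 3792 \sqrt{2}\right) - 2628644 = - \frac{10514719}{4} - 3792 \sqrt{2}$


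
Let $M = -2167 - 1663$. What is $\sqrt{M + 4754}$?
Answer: $2 \sqrt{231} \approx 30.397$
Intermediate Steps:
$M = -3830$
$\sqrt{M + 4754} = \sqrt{-3830 + 4754} = \sqrt{924} = 2 \sqrt{231}$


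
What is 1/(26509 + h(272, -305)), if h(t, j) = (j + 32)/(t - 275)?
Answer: 1/26600 ≈ 3.7594e-5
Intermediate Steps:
h(t, j) = (32 + j)/(-275 + t)
1/(26509 + h(272, -305)) = 1/(26509 + (32 - 305)/(-275 + 272)) = 1/(26509 - 273/(-3)) = 1/(26509 - ⅓*(-273)) = 1/(26509 + 91) = 1/26600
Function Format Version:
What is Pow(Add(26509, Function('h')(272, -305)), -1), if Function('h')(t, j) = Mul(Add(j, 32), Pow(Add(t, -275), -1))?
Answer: Rational(1, 26600) ≈ 3.7594e-5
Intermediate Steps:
Function('h')(t, j) = Mul(Pow(Add(-275, t), -1), Add(32, j)) (Function('h')(t, j) = Mul(Add(32, j), Pow(Add(-275, t), -1)) = Mul(Pow(Add(-275, t), -1), Add(32, j)))
Pow(Add(26509, Function('h')(272, -305)), -1) = Pow(Add(26509, Mul(Pow(Add(-275, 272), -1), Add(32, -305))), -1) = Pow(Add(26509, Mul(Pow(-3, -1), -273)), -1) = Pow(Add(26509, Mul(Rational(-1, 3), -273)), -1) = Pow(Add(26509, 91), -1) = Pow(26600, -1) = Rational(1, 26600)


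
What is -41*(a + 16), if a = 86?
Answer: -4182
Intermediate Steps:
-41*(a + 16) = -41*(86 + 16) = -41*102 = -4182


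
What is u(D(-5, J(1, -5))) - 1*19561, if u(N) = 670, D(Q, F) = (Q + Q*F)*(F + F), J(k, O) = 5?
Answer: -18891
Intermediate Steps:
D(Q, F) = 2*F*(Q + F*Q) (D(Q, F) = (Q + F*Q)*(2*F) = 2*F*(Q + F*Q))
u(D(-5, J(1, -5))) - 1*19561 = 670 - 1*19561 = 670 - 19561 = -18891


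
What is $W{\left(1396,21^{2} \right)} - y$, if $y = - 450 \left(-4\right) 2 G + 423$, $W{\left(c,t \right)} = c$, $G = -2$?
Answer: $8173$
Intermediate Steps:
$y = -6777$ ($y = - 450 \left(-4\right) 2 \left(-2\right) + 423 = - 450 \left(\left(-8\right) \left(-2\right)\right) + 423 = \left(-450\right) 16 + 423 = -7200 + 423 = -6777$)
$W{\left(1396,21^{2} \right)} - y = 1396 - -6777 = 1396 + 6777 = 8173$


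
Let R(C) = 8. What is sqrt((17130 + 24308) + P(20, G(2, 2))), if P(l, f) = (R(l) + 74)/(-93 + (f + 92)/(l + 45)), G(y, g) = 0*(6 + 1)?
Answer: 2*sqrt(367114193763)/5953 ≈ 203.56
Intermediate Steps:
G(y, g) = 0 (G(y, g) = 0*7 = 0)
P(l, f) = 82/(-93 + (92 + f)/(45 + l)) (P(l, f) = (8 + 74)/(-93 + (f + 92)/(l + 45)) = 82/(-93 + (92 + f)/(45 + l)))
sqrt((17130 + 24308) + P(20, G(2, 2))) = sqrt((17130 + 24308) + 82*(45 + 20)/(-4093 + 0 - 93*20)) = sqrt(41438 + 82*65/(-4093 + 0 - 1860)) = sqrt(41438 + 82*65/(-5953)) = sqrt(41438 + 82*(-1/5953)*65) = sqrt(41438 - 5330/5953) = sqrt(246675084/5953) = 2*sqrt(367114193763)/5953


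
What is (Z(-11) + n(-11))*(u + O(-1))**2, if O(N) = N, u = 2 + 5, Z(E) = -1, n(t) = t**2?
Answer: 4320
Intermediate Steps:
u = 7
(Z(-11) + n(-11))*(u + O(-1))**2 = (-1 + (-11)**2)*(7 - 1)**2 = (-1 + 121)*6**2 = 120*36 = 4320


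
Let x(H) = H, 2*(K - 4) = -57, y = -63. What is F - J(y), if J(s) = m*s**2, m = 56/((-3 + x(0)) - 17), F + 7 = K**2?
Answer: 234129/20 ≈ 11706.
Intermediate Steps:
K = -49/2 (K = 4 + (1/2)*(-57) = 4 - 57/2 = -49/2 ≈ -24.500)
F = 2373/4 (F = -7 + (-49/2)**2 = -7 + 2401/4 = 2373/4 ≈ 593.25)
m = -14/5 (m = 56/((-3 + 0) - 17) = 56/(-3 - 17) = 56/(-20) = 56*(-1/20) = -14/5 ≈ -2.8000)
J(s) = -14*s**2/5
F - J(y) = 2373/4 - (-14)*(-63)**2/5 = 2373/4 - (-14)*3969/5 = 2373/4 - 1*(-55566/5) = 2373/4 + 55566/5 = 234129/20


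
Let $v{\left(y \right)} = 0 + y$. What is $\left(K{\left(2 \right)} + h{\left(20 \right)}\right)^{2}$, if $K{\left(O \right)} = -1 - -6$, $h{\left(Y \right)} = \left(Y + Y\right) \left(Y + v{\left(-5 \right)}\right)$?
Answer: $366025$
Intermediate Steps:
$v{\left(y \right)} = y$
$h{\left(Y \right)} = 2 Y \left(-5 + Y\right)$ ($h{\left(Y \right)} = \left(Y + Y\right) \left(Y - 5\right) = 2 Y \left(-5 + Y\right)$)
$K{\left(O \right)} = 5$ ($K{\left(O \right)} = -1 + 6 = 5$)
$\left(K{\left(2 \right)} + h{\left(20 \right)}\right)^{2} = \left(5 + 2 \cdot 20 \left(-5 + 20\right)\right)^{2} = \left(5 + 2 \cdot 20 \cdot 15\right)^{2} = \left(5 + 600\right)^{2} = 605^{2} = 366025$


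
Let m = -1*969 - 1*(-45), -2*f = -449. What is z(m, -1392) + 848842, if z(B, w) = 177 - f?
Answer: 1697589/2 ≈ 8.4879e+5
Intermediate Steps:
f = 449/2 (f = -1/2*(-449) = 449/2 ≈ 224.50)
m = -924 (m = -969 + 45 = -924)
z(B, w) = -95/2 (z(B, w) = 177 - 1*449/2 = 177 - 449/2 = -95/2)
z(m, -1392) + 848842 = -95/2 + 848842 = 1697589/2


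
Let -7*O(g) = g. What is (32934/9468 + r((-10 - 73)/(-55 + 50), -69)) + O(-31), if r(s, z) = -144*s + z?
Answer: -135395957/55230 ≈ -2451.5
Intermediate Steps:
r(s, z) = z - 144*s
O(g) = -g/7
(32934/9468 + r((-10 - 73)/(-55 + 50), -69)) + O(-31) = (32934/9468 + (-69 - 144*(-10 - 73)/(-55 + 50))) - ⅐*(-31) = (32934*(1/9468) + (-69 - (-11952)/(-5))) + 31/7 = (5489/1578 + (-69 - (-11952)*(-1)/5)) + 31/7 = (5489/1578 + (-69 - 144*83/5)) + 31/7 = (5489/1578 + (-69 - 11952/5)) + 31/7 = (5489/1578 - 12297/5) + 31/7 = -19377221/7890 + 31/7 = -135395957/55230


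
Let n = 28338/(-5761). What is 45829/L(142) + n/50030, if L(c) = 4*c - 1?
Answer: 943496286316/11673024615 ≈ 80.827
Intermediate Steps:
L(c) = -1 + 4*c
n = -28338/5761 (n = 28338*(-1/5761) = -28338/5761 ≈ -4.9189)
45829/L(142) + n/50030 = 45829/(-1 + 4*142) - 28338/5761/50030 = 45829/(-1 + 568) - 28338/5761*1/50030 = 45829/567 - 14169/144111415 = 45829*(1/567) - 14169/144111415 = 6547/81 - 14169/144111415 = 943496286316/11673024615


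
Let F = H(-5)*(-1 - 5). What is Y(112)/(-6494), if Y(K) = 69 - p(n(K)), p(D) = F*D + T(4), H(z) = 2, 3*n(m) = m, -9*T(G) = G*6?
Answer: -1559/19482 ≈ -0.080023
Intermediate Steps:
T(G) = -2*G/3 (T(G) = -G*6/9 = -2*G/3)
n(m) = m/3
F = -12 (F = 2*(-1 - 5) = 2*(-6) = -12)
p(D) = -8/3 - 12*D (p(D) = -12*D - 2/3*4 = -12*D - 8/3 = -8/3 - 12*D)
Y(K) = 215/3 + 4*K (Y(K) = 69 - (-8/3 - 4*K) = 69 + (8/3 + 4*K) = 215/3 + 4*K)
Y(112)/(-6494) = (215/3 + 4*112)/(-6494) = (215/3 + 448)*(-1/6494) = (1559/3)*(-1/6494) = -1559/19482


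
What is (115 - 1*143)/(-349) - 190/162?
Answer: -30887/28269 ≈ -1.0926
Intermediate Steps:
(115 - 1*143)/(-349) - 190/162 = (115 - 143)*(-1/349) - 190*1/162 = -28*(-1/349) - 95/81 = 28/349 - 95/81 = -30887/28269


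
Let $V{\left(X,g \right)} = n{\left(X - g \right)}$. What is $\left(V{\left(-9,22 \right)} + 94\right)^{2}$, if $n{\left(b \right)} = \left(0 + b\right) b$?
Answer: $1113025$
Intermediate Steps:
$n{\left(b \right)} = b^{2}$ ($n{\left(b \right)} = b b = b^{2}$)
$V{\left(X,g \right)} = \left(X - g\right)^{2}$
$\left(V{\left(-9,22 \right)} + 94\right)^{2} = \left(\left(-9 - 22\right)^{2} + 94\right)^{2} = \left(\left(-31\right)^{2} + 94\right)^{2} = \left(961 + 94\right)^{2} = 1055^{2} = 1113025$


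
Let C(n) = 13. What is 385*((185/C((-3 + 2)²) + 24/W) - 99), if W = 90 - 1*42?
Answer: -843535/26 ≈ -32444.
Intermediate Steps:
W = 48 (W = 90 - 42 = 48)
385*((185/C((-3 + 2)²) + 24/W) - 99) = 385*((185/13 + 24/48) - 99) = 385*((185*(1/13) + 24*(1/48)) - 99) = 385*((185/13 + ½) - 99) = 385*(383/26 - 99) = 385*(-2191/26) = -843535/26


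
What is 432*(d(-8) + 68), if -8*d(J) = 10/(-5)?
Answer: 29484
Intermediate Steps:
d(J) = ¼ (d(J) = -5/(4*(-5)) = -5*(-1)/(4*5) = -⅛*(-2) = ¼)
432*(d(-8) + 68) = 432*(¼ + 68) = 432*(273/4) = 29484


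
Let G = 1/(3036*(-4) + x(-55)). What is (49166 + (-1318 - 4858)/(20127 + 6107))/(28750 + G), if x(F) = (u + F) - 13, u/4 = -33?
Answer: 7960736130896/4655092116883 ≈ 1.7101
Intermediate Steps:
u = -132 (u = 4*(-33) = -132)
x(F) = -145 + F (x(F) = (-132 + F) - 13 = -145 + F)
G = -1/12344 (G = 1/(3036*(-4) + (-145 - 55)) = 1/(-12144 - 200) = 1/(-12344) = -1/12344 ≈ -8.1011e-5)
(49166 + (-1318 - 4858)/(20127 + 6107))/(28750 + G) = (49166 + (-1318 - 4858)/(20127 + 6107))/(28750 - 1/12344) = (49166 - 6176/26234)/(354889999/12344) = (49166 - 6176*1/26234)*(12344/354889999) = (49166 - 3088/13117)*(12344/354889999) = (644907334/13117)*(12344/354889999) = 7960736130896/4655092116883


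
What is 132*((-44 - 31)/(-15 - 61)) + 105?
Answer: 4470/19 ≈ 235.26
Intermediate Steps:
132*((-44 - 31)/(-15 - 61)) + 105 = 132*(-75/(-76)) + 105 = 132*(-75*(-1/76)) + 105 = 132*(75/76) + 105 = 2475/19 + 105 = 4470/19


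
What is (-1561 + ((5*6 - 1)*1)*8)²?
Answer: 1766241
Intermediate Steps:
(-1561 + ((5*6 - 1)*1)*8)² = (-1561 + ((30 - 1)*1)*8)² = (-1561 + (29*1)*8)² = (-1561 + 29*8)² = (-1561 + 232)² = (-1329)² = 1766241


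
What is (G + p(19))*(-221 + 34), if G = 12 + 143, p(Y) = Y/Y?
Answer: -29172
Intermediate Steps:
p(Y) = 1
G = 155
(G + p(19))*(-221 + 34) = (155 + 1)*(-221 + 34) = 156*(-187) = -29172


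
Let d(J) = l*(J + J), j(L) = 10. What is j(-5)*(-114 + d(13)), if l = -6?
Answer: -2700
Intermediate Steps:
d(J) = -12*J (d(J) = -6*(J + J) = -12*J)
j(-5)*(-114 + d(13)) = 10*(-114 - 12*13) = 10*(-114 - 156) = 10*(-270) = -2700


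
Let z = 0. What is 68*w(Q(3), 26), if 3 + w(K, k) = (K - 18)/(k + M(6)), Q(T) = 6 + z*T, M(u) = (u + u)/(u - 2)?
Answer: -6732/29 ≈ -232.14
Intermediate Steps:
M(u) = 2*u/(-2 + u) (M(u) = (2*u)/(-2 + u) = 2*u/(-2 + u))
Q(T) = 6 (Q(T) = 6 + 0*T = 6 + 0 = 6)
w(K, k) = -3 + (-18 + K)/(3 + k) (w(K, k) = -3 + (K - 18)/(k + 2*6/(-2 + 6)) = -3 + (-18 + K)/(k + 2*6/4) = -3 + (-18 + K)/(k + 2*6*(¼)) = -3 + (-18 + K)/(k + 3) = -3 + (-18 + K)/(3 + k))
68*w(Q(3), 26) = 68*((-27 + 6 - 3*26)/(3 + 26)) = 68*((-27 + 6 - 78)/29) = 68*((1/29)*(-99)) = 68*(-99/29) = -6732/29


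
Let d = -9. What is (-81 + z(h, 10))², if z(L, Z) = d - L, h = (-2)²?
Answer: 8836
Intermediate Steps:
h = 4
z(L, Z) = -9 - L
(-81 + z(h, 10))² = (-81 + (-9 - 1*4))² = (-81 + (-9 - 4))² = (-81 - 13)² = (-94)² = 8836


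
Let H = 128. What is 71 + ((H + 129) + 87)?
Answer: 415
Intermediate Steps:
71 + ((H + 129) + 87) = 71 + ((128 + 129) + 87) = 71 + (257 + 87) = 71 + 344 = 415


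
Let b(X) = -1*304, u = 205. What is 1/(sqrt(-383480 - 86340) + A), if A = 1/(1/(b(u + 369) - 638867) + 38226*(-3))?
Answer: -3603884653284813/194170162078096579744437497 - 10745443391150888119442*I*sqrt(695)/194170162078096579744437497 ≈ -1.856e-11 - 0.0014589*I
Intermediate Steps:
b(X) = -304
A = -639171/73298851939 (A = 1/(1/(-304 - 638867) + 38226*(-3)) = 1/(1/(-639171) - 114678) = 1/(-1/639171 - 114678) = 1/(-73298851939/639171) = -639171/73298851939 ≈ -8.7201e-6)
1/(sqrt(-383480 - 86340) + A) = 1/(sqrt(-383480 - 86340) - 639171/73298851939) = 1/(sqrt(-469820) - 639171/73298851939) = 1/(26*I*sqrt(695) - 639171/73298851939) = 1/(-639171/73298851939 + 26*I*sqrt(695))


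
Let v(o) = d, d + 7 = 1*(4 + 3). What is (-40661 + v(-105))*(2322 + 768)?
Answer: -125642490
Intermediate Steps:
d = 0 (d = -7 + 1*(4 + 3) = -7 + 1*7 = -7 + 7 = 0)
v(o) = 0
(-40661 + v(-105))*(2322 + 768) = (-40661 + 0)*(2322 + 768) = -40661*3090 = -125642490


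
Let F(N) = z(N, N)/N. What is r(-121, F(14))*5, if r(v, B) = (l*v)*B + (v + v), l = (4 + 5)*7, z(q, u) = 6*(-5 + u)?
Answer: -148225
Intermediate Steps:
z(q, u) = -30 + 6*u
l = 63 (l = 9*7 = 63)
F(N) = (-30 + 6*N)/N
r(v, B) = 2*v + 63*B*v (r(v, B) = (63*v)*B + (v + v) = 63*B*v + 2*v = 2*v + 63*B*v)
r(-121, F(14))*5 = -121*(2 + 63*(6 - 30/14))*5 = -121*(2 + 63*(6 - 30*1/14))*5 = -121*(2 + 63*(6 - 15/7))*5 = -121*(2 + 63*(27/7))*5 = -121*(2 + 243)*5 = -121*245*5 = -29645*5 = -148225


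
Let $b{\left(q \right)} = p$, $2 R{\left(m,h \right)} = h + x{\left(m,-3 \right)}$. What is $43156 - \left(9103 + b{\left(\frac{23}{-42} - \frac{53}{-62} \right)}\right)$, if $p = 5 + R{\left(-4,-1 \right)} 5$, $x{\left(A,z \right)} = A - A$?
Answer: $\frac{68101}{2} \approx 34051.0$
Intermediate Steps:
$x{\left(A,z \right)} = 0$
$R{\left(m,h \right)} = \frac{h}{2}$ ($R{\left(m,h \right)} = \frac{h + 0}{2} = \frac{h}{2}$)
$p = \frac{5}{2}$ ($p = 5 + \frac{1}{2} \left(-1\right) 5 = 5 - \frac{5}{2} = \frac{5}{2} \approx 2.5$)
$b{\left(q \right)} = \frac{5}{2}$
$43156 - \left(9103 + b{\left(\frac{23}{-42} - \frac{53}{-62} \right)}\right) = 43156 - \left(9103 + \frac{5}{2}\right) = 43156 - \frac{18211}{2} = \frac{68101}{2}$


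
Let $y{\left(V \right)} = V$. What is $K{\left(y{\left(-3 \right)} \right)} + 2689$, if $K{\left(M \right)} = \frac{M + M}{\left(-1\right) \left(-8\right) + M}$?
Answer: $\frac{13439}{5} \approx 2687.8$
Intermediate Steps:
$K{\left(M \right)} = \frac{2 M}{8 + M}$
$K{\left(y{\left(-3 \right)} \right)} + 2689 = 2 \left(-3\right) \frac{1}{8 - 3} + 2689 = 2 \left(-3\right) \frac{1}{5} + 2689 = - \frac{6}{5} + 2689 = \frac{13439}{5}$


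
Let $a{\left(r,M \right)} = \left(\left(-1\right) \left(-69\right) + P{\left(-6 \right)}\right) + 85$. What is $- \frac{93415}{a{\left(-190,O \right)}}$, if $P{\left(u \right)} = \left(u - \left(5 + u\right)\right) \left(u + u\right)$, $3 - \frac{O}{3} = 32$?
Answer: $- \frac{93415}{214} \approx -436.52$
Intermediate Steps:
$O = -87$ ($O = 9 - 96 = -87$)
$P{\left(u \right)} = - 10 u$ ($P{\left(u \right)} = - 5 \cdot 2 u = - 10 u$)
$a{\left(r,M \right)} = 214$ ($a{\left(r,M \right)} = \left(\left(-1\right) \left(-69\right) - -60\right) + 85 = \left(69 + 60\right) + 85 = 129 + 85 = 214$)
$- \frac{93415}{a{\left(-190,O \right)}} = - \frac{93415}{214}$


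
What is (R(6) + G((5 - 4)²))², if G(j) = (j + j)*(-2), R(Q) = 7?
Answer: 9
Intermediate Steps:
G(j) = -4*j (G(j) = (2*j)*(-2) = -4*j)
(R(6) + G((5 - 4)²))² = (7 - 4*(5 - 4)²)² = (7 - 4*1²)² = (7 - 4*1)² = (7 - 4)² = 3² = 9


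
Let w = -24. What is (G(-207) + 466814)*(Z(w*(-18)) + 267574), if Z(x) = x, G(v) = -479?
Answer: 124980578010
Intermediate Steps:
(G(-207) + 466814)*(Z(w*(-18)) + 267574) = (-479 + 466814)*(-24*(-18) + 267574) = 466335*(432 + 267574) = 466335*268006 = 124980578010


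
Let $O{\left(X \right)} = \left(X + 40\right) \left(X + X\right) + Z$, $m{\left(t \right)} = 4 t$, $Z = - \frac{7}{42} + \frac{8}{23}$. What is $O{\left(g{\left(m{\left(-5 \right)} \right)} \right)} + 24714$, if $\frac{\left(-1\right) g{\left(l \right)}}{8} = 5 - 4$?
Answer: $\frac{3339901}{138} \approx 24202.0$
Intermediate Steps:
$Z = \frac{25}{138}$ ($Z = \left(-7\right) \frac{1}{42} + 8 \cdot \frac{1}{23} = - \frac{1}{6} + \frac{8}{23} = \frac{25}{138} \approx 0.18116$)
$g{\left(l \right)} = -8$ ($g{\left(l \right)} = - 8 \left(5 - 4\right) = \left(-8\right) 1 = -8$)
$O{\left(X \right)} = \frac{25}{138} + 2 X \left(40 + X\right)$ ($O{\left(X \right)} = \left(X + 40\right) \left(X + X\right) + \frac{25}{138} = \left(40 + X\right) 2 X + \frac{25}{138} = 2 X \left(40 + X\right) + \frac{25}{138} = \frac{25}{138} + 2 X \left(40 + X\right)$)
$O{\left(g{\left(m{\left(-5 \right)} \right)} \right)} + 24714 = \left(\frac{25}{138} + 2 \left(-8\right)^{2} + 80 \left(-8\right)\right) + 24714 = \left(\frac{25}{138} + 2 \cdot 64 - 640\right) + 24714 = \left(\frac{25}{138} + 128 - 640\right) + 24714 = - \frac{70631}{138} + 24714 = \frac{3339901}{138}$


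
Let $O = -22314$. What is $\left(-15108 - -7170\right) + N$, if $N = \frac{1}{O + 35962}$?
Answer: $- \frac{108337823}{13648} \approx -7938.0$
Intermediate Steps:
$N = \frac{1}{13648}$ ($N = \frac{1}{-22314 + 35962} = \frac{1}{13648} \approx 7.3271 \cdot 10^{-5}$)
$\left(-15108 - -7170\right) + N = \left(-15108 - -7170\right) + \frac{1}{13648} = \left(-15108 + 7170\right) + \frac{1}{13648} = -7938 + \frac{1}{13648} = - \frac{108337823}{13648}$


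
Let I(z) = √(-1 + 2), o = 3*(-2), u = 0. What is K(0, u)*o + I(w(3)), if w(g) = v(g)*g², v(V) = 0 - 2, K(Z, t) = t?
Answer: 1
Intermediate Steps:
v(V) = -2
o = -6
w(g) = -2*g²
I(z) = 1 (I(z) = √1 = 1)
K(0, u)*o + I(w(3)) = 0*(-6) + 1 = 0 + 1 = 1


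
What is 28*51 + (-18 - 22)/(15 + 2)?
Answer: 24236/17 ≈ 1425.6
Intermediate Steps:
28*51 + (-18 - 22)/(15 + 2) = 1428 - 40/17 = 24236/17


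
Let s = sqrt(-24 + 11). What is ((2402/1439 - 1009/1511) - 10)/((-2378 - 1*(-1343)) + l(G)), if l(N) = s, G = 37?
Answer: 2892946095/332746264186 + 2795117*I*sqrt(13)/332746264186 ≈ 0.0086942 + 3.0287e-5*I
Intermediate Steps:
s = I*sqrt(13) (s = sqrt(-13) = I*sqrt(13) ≈ 3.6056*I)
l(N) = I*sqrt(13)
((2402/1439 - 1009/1511) - 10)/((-2378 - 1*(-1343)) + l(G)) = ((2402/1439 - 1009/1511) - 10)/((-2378 - 1*(-1343)) + I*sqrt(13)) = ((2402*(1/1439) - 1009*1/1511) - 10)/((-2378 + 1343) + I*sqrt(13)) = ((2402/1439 - 1009/1511) - 10)/(-1035 + I*sqrt(13)) = (2177471/2174329 - 10)/(-1035 + I*sqrt(13)) = -19565819/(2174329*(-1035 + I*sqrt(13)))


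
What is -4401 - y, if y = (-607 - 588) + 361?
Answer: -3567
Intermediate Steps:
y = -834 (y = -1195 + 361 = -834)
-4401 - y = -4401 - 1*(-834) = -4401 + 834 = -3567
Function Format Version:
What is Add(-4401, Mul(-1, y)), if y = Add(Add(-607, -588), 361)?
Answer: -3567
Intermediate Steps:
y = -834 (y = Add(-1195, 361) = -834)
Add(-4401, Mul(-1, y)) = Add(-4401, Mul(-1, -834)) = Add(-4401, 834) = -3567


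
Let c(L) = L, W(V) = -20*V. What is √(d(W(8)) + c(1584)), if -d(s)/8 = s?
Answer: 4*√179 ≈ 53.516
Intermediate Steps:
d(s) = -8*s
√(d(W(8)) + c(1584)) = √(-(-160)*8 + 1584) = √(-8*(-160) + 1584) = √(1280 + 1584) = √2864 = 4*√179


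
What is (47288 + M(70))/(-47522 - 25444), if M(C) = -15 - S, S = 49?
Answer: -23612/36483 ≈ -0.64721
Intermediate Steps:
M(C) = -64 (M(C) = -15 - 1*49 = -15 - 49 = -64)
(47288 + M(70))/(-47522 - 25444) = (47288 - 64)/(-47522 - 25444) = 47224/(-72966) = 47224*(-1/72966) = -23612/36483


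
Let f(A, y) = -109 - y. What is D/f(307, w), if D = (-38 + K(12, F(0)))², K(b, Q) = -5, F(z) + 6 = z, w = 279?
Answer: -1849/388 ≈ -4.7655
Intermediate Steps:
F(z) = -6 + z
D = 1849 (D = (-38 - 5)² = (-43)² = 1849)
D/f(307, w) = 1849/(-109 - 1*279) = 1849/(-109 - 279) = 1849/(-388) = 1849*(-1/388) = -1849/388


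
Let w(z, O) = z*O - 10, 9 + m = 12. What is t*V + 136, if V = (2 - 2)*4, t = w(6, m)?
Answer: 136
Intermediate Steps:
m = 3 (m = -9 + 12 = 3)
w(z, O) = -10 + O*z (w(z, O) = O*z - 10 = -10 + O*z)
t = 8 (t = -10 + 3*6 = -10 + 18 = 8)
V = 0 (V = 0*4 = 0)
t*V + 136 = 8*0 + 136 = 0 + 136 = 136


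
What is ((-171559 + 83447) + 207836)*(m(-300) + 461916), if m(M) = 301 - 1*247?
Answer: 55308896280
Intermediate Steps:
m(M) = 54 (m(M) = 301 - 247 = 54)
((-171559 + 83447) + 207836)*(m(-300) + 461916) = ((-171559 + 83447) + 207836)*(54 + 461916) = (-88112 + 207836)*461970 = 119724*461970 = 55308896280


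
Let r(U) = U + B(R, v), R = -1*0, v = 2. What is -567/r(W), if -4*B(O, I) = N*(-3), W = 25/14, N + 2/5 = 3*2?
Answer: -39690/419 ≈ -94.726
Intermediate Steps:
N = 28/5 (N = -⅖ + 3*2 = -⅖ + 6 = 28/5 ≈ 5.6000)
R = 0
W = 25/14 (W = 25*(1/14) = 25/14 ≈ 1.7857)
B(O, I) = 21/5 (B(O, I) = -7*(-3)/5 = -¼*(-84/5) = 21/5)
r(U) = 21/5 + U (r(U) = U + 21/5 = 21/5 + U)
-567/r(W) = -567/(21/5 + 25/14) = -567/419/70 = -567*70/419 = -39690/419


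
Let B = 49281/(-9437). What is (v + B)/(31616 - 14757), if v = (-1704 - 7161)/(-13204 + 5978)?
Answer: -272445501/1149644915558 ≈ -0.00023698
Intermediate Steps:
B = -49281/9437 (B = 49281*(-1/9437) = -49281/9437 ≈ -5.2221)
v = 8865/7226 (v = -8865/(-7226) = -8865*(-1/7226) = 8865/7226 ≈ 1.2268)
(v + B)/(31616 - 14757) = (8865/7226 - 49281/9437)/(31616 - 14757) = -272445501/68191762/16859 = -272445501/68191762*1/16859 = -272445501/1149644915558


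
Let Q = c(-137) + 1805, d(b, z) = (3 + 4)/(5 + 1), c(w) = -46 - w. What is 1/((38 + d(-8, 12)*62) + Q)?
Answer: 3/6019 ≈ 0.00049842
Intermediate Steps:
d(b, z) = 7/6
Q = 1896 (Q = (-46 - 1*(-137)) + 1805 = (-46 + 137) + 1805 = 91 + 1805 = 1896)
1/((38 + d(-8, 12)*62) + Q) = 1/((38 + (7/6)*62) + 1896) = 1/((38 + 217/3) + 1896) = 1/(331/3 + 1896) = 1/(6019/3) = 3/6019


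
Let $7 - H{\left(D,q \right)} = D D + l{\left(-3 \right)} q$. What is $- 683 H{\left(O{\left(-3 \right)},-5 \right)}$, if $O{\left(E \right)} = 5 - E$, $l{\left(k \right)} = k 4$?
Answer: $79911$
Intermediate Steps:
$l{\left(k \right)} = 4 k$
$H{\left(D,q \right)} = 7 - D^{2} + 12 q$ ($H{\left(D,q \right)} = 7 - \left(D D + 4 \left(-3\right) q\right) = 7 - \left(D^{2} - 12 q\right) = 7 - D^{2} + 12 q$)
$- 683 H{\left(O{\left(-3 \right)},-5 \right)} = - 683 \left(7 - \left(5 - -3\right)^{2} + 12 \left(-5\right)\right) = - 683 \left(7 - \left(5 + 3\right)^{2} - 60\right) = - 683 \left(7 - 8^{2} - 60\right) = - 683 \left(7 - 64 - 60\right) = \left(-683\right) \left(-117\right) = 79911$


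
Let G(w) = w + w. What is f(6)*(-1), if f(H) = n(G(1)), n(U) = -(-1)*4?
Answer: -4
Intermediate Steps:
G(w) = 2*w
n(U) = 4 (n(U) = -1*(-4) = 4)
f(H) = 4
f(6)*(-1) = 4*(-1) = -4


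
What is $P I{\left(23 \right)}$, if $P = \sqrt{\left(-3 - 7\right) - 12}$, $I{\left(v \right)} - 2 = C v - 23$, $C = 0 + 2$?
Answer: $25 i \sqrt{22} \approx 117.26 i$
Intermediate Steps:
$C = 2$
$I{\left(v \right)} = -21 + 2 v$ ($I{\left(v \right)} = 2 + \left(2 v - 23\right) = 2 + \left(-23 + 2 v\right) = -21 + 2 v$)
$P = i \sqrt{22}$ ($P = \sqrt{-10 - 12} = \sqrt{-22} = i \sqrt{22} \approx 4.6904 i$)
$P I{\left(23 \right)} = i \sqrt{22} \left(-21 + 2 \cdot 23\right) = i \sqrt{22} \left(-21 + 46\right) = i \sqrt{22} \cdot 25 = 25 i \sqrt{22}$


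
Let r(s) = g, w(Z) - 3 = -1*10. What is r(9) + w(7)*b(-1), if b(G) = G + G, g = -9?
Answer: 5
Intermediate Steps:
b(G) = 2*G
w(Z) = -7 (w(Z) = 3 - 1*10 = 3 - 10 = -7)
r(s) = -9
r(9) + w(7)*b(-1) = -9 - 14*(-1) = -9 - 7*(-2) = -9 + 14 = 5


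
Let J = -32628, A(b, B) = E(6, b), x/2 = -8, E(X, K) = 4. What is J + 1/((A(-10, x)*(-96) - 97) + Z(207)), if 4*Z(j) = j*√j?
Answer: -168620419580/5167967 + 2484*√23/5167967 ≈ -32628.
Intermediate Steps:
x = -16 (x = 2*(-8) = -16)
A(b, B) = 4
Z(j) = j^(3/2)/4 (Z(j) = (j*√j)/4 = j^(3/2)/4)
J + 1/((A(-10, x)*(-96) - 97) + Z(207)) = -32628 + 1/((4*(-96) - 97) + 207^(3/2)/4) = -32628 + 1/((-384 - 97) + (621*√23)/4) = -32628 + 1/(-481 + 621*√23/4)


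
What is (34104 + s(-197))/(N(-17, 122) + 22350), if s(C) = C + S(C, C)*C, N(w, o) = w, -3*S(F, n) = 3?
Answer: 34104/22333 ≈ 1.5271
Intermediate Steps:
S(F, n) = -1 (S(F, n) = -1/3*3 = -1)
s(C) = 0 (s(C) = C - C = 0)
(34104 + s(-197))/(N(-17, 122) + 22350) = (34104 + 0)/(-17 + 22350) = 34104/22333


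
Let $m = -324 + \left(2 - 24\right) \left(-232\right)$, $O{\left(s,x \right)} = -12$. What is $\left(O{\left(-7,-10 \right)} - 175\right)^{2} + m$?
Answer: $39749$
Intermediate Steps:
$m = 4780$ ($m = -324 - -5104 = -324 + 5104 = 4780$)
$\left(O{\left(-7,-10 \right)} - 175\right)^{2} + m = \left(-12 - 175\right)^{2} + 4780 = \left(-187\right)^{2} + 4780 = 34969 + 4780 = 39749$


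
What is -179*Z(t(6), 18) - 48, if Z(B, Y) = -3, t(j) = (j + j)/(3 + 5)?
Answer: 489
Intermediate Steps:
t(j) = j/4 (t(j) = (2*j)/8 = (2*j)*(1/8) = j/4)
-179*Z(t(6), 18) - 48 = -179*(-3) - 48 = 537 - 48 = 489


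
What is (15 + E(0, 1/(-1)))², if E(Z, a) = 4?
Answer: 361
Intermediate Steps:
(15 + E(0, 1/(-1)))² = (15 + 4)² = 19² = 361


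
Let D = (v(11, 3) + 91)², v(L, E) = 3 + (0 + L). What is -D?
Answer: -11025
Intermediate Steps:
v(L, E) = 3 + L
D = 11025 (D = ((3 + 11) + 91)² = (14 + 91)² = 105² = 11025)
-D = -1*11025 = -11025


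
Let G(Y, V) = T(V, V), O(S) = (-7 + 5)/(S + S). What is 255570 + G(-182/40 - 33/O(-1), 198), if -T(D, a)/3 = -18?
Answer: 255624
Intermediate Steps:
O(S) = -1/S (O(S) = -2*1/(2*S) = -1/S)
T(D, a) = 54 (T(D, a) = -3*(-18) = 54)
G(Y, V) = 54
255570 + G(-182/40 - 33/O(-1), 198) = 255570 + 54 = 255624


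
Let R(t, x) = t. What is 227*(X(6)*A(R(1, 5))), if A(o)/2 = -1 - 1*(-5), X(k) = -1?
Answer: -1816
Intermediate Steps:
A(o) = 8 (A(o) = 2*(-1 - 1*(-5)) = 2*(-1 + 5) = 2*4 = 8)
227*(X(6)*A(R(1, 5))) = 227*(-1*8) = 227*(-8) = -1816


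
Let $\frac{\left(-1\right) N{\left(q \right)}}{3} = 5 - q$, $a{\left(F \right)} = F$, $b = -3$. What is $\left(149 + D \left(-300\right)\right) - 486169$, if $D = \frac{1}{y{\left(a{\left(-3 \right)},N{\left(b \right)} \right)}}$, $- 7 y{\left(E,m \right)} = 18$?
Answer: $- \frac{1457710}{3} \approx -4.859 \cdot 10^{5}$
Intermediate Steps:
$N{\left(q \right)} = -15 + 3 q$ ($N{\left(q \right)} = - 3 \left(5 - q\right) = -15 + 3 q$)
$y{\left(E,m \right)} = - \frac{18}{7}$ ($y{\left(E,m \right)} = \left(- \frac{1}{7}\right) 18 = - \frac{18}{7}$)
$D = - \frac{7}{18}$ ($D = \frac{1}{- \frac{18}{7}} = - \frac{7}{18} \approx -0.38889$)
$\left(149 + D \left(-300\right)\right) - 486169 = \left(149 - - \frac{350}{3}\right) - 486169 = \left(149 + \frac{350}{3}\right) - 486169 = \frac{797}{3} - 486169 = - \frac{1457710}{3}$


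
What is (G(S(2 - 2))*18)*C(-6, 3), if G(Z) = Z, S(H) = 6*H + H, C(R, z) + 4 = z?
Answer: 0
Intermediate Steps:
C(R, z) = -4 + z
S(H) = 7*H
(G(S(2 - 2))*18)*C(-6, 3) = ((7*(2 - 2))*18)*(-4 + 3) = ((7*0)*18)*(-1) = (0*18)*(-1) = 0*(-1) = 0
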